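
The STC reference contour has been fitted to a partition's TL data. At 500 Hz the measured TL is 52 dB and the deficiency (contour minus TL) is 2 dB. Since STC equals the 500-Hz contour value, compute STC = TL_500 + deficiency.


By ASTM E413, STC = value of the fitted reference contour at 500 Hz.
Contour value at 500 Hz = TL_500 + deficiency = 52 + 2 = 54
STC = 54


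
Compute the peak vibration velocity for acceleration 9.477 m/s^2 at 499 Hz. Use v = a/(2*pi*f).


omega = 2*pi*f = 2*pi*499 = 3135.31 rad/s
v = a / omega = 9.477 / 3135.31 = 0.0030227 m/s


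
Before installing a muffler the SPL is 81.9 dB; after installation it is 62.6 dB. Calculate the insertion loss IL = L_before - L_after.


Insertion loss = SPL without muffler - SPL with muffler
IL = 81.9 - 62.6 = 19.3 dB


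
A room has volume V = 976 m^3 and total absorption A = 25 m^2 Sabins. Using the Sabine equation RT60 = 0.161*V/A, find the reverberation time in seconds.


RT60 = 0.161 * 976 / 25 = 6.2854 s


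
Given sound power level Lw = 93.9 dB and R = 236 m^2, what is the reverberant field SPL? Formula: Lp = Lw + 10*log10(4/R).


4/R = 4/236 = 0.0169492
Lp = 93.9 + 10*log10(0.0169492) = 76.191 dB


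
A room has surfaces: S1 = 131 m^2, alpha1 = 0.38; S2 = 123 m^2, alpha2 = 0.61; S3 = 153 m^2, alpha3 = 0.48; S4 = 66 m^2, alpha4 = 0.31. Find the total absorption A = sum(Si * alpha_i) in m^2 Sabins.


131 * 0.38 = 49.78
123 * 0.61 = 75.03
153 * 0.48 = 73.44
66 * 0.31 = 20.46
A_total = 49.78 + 75.03 + 73.44 + 20.46 = 218.71 m^2


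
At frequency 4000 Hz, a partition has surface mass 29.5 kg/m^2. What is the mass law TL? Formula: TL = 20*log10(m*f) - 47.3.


m * f = 29.5 * 4000 = 118000
20*log10(118000) = 101.438 dB
TL = 101.438 - 47.3 = 54.138 dB


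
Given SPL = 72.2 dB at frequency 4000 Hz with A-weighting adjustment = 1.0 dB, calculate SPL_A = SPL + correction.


A-weighting table: 4000 Hz -> 1.0 dB correction
SPL_A = SPL + correction = 72.2 + (1.0) = 73.2 dBA


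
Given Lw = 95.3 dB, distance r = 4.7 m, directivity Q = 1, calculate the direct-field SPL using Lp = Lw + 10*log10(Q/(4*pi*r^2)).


4*pi*r^2 = 4*pi*4.7^2 = 277.591 m^2
Q / (4*pi*r^2) = 1 / 277.591 = 0.00360242
Lp = 95.3 + 10*log10(0.00360242) = 70.866 dB


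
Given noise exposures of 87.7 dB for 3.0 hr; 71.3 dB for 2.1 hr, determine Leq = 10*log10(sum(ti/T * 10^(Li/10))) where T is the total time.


T_total = 3.0 + 2.1 = 5.1 hr
(3.0/5.1) * 10^(87.7/10) = 3.46379e+08
(2.1/5.1) * 10^(71.3/10) = 5.55455e+06
Sum = 3.46379e+08 + 5.55455e+06 = 3.51934e+08
Leq = 10*log10(3.51934e+08) = 85.465 dB


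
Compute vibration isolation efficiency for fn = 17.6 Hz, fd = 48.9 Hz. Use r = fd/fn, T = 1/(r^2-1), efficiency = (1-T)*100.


r = 48.9 / 17.6 = 2.77841
r^2 - 1 = 2.77841^2 - 1 = 6.71956
T = 1/6.71956 = 0.148819
Efficiency = (1 - 0.148819)*100 = 85.118 %


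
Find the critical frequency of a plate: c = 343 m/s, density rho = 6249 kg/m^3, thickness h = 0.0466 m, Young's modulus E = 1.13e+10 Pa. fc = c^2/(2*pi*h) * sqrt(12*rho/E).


12*rho/E = 12*6249/1.13e+10 = 6.63611e-06
sqrt(12*rho/E) = sqrt(6.63611e-06) = 0.00257606
c^2/(2*pi*h) = 343^2/(2*pi*0.0466) = 401812
fc = 401812 * 0.00257606 = 1035.1 Hz


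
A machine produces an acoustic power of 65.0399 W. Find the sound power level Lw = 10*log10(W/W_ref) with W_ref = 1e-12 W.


W / W_ref = 65.0399 / 1e-12 = 6.50399e+13
Lw = 10 * log10(6.50399e+13) = 138.13 dB


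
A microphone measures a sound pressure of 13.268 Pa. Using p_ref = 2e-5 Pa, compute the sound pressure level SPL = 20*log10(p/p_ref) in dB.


p / p_ref = 13.268 / 2e-5 = 663400
SPL = 20 * log10(663400) = 116.44 dB


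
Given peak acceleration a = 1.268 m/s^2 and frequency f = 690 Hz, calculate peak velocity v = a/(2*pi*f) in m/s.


omega = 2*pi*f = 2*pi*690 = 4335.4 rad/s
v = a / omega = 1.268 / 4335.4 = 0.00029248 m/s


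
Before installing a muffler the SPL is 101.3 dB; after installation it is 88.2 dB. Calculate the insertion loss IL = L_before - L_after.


Insertion loss = SPL without muffler - SPL with muffler
IL = 101.3 - 88.2 = 13.1 dB


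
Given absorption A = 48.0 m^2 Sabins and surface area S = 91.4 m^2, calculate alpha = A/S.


Absorption coefficient = absorbed power / incident power
alpha = A / S = 48.0 / 91.4 = 0.52516


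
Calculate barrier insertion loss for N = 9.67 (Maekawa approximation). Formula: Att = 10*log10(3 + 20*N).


3 + 20*N = 3 + 20*9.67 = 196.4
Att = 10*log10(196.4) = 22.931 dB


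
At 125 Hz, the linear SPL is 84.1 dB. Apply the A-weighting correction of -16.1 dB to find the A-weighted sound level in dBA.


A-weighting table: 125 Hz -> -16.1 dB correction
SPL_A = SPL + correction = 84.1 + (-16.1) = 68 dBA


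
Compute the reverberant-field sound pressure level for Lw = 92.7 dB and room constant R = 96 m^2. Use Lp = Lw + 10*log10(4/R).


4/R = 4/96 = 0.0416667
Lp = 92.7 + 10*log10(0.0416667) = 78.898 dB


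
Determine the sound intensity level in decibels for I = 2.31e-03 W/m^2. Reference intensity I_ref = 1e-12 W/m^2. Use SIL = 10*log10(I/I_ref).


I / I_ref = 2.31e-03 / 1e-12 = 2.31e+09
SIL = 10 * log10(2.31e+09) = 93.636 dB


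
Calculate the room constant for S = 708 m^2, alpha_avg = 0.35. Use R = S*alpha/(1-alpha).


R = 708 * 0.35 / (1 - 0.35) = 381.23 m^2


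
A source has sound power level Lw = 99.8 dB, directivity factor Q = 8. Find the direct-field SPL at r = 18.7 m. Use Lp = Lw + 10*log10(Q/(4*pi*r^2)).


4*pi*r^2 = 4*pi*18.7^2 = 4394.33 m^2
Q / (4*pi*r^2) = 8 / 4394.33 = 0.00182053
Lp = 99.8 + 10*log10(0.00182053) = 72.402 dB


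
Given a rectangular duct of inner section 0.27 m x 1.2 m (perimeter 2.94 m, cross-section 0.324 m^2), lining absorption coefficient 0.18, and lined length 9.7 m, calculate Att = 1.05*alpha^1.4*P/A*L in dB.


alpha^1.4 = 0.18^1.4 = 0.0906529
Attenuation rate = 1.05 * alpha^1.4 * P / A
= 1.05 * 0.0906529 * 2.94 / 0.324 = 0.863721 dB/m
Total Att = 0.863721 * 9.7 = 8.3781 dB


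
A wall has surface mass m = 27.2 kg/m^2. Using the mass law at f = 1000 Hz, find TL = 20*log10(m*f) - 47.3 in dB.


m * f = 27.2 * 1000 = 27200
20*log10(27200) = 88.6914 dB
TL = 88.6914 - 47.3 = 41.391 dB


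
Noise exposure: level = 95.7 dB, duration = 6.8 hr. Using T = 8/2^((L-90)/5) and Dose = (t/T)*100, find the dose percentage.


T_allowed = 8 / 2^((95.7 - 90)/5) = 3.63008 hr
Dose = 6.8 / 3.63008 * 100 = 187.32 %


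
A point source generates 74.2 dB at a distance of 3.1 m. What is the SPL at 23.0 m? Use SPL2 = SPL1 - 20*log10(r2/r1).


r2/r1 = 23.0/3.1 = 7.41935
Correction = 20*log10(7.41935) = 17.4073 dB
SPL2 = 74.2 - 17.4073 = 56.793 dB


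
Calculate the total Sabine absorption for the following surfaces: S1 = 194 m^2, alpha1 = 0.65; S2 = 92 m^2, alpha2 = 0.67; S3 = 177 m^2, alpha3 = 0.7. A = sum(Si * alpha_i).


194 * 0.65 = 126.1
92 * 0.67 = 61.64
177 * 0.7 = 123.9
A_total = 126.1 + 61.64 + 123.9 = 311.64 m^2


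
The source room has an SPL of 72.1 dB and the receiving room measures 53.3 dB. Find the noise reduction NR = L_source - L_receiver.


NR = L_source - L_receiver (difference between source and receiving room levels)
NR = 72.1 - 53.3 = 18.8 dB


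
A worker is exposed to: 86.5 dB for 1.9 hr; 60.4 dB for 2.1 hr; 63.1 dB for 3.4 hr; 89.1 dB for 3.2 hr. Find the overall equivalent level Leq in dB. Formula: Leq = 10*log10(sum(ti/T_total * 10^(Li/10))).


T_total = 1.9 + 2.1 + 3.4 + 3.2 = 10.6 hr
(1.9/10.6) * 10^(86.5/10) = 8.00659e+07
(2.1/10.6) * 10^(60.4/10) = 217227
(3.4/10.6) * 10^(63.1/10) = 654897
(3.2/10.6) * 10^(89.1/10) = 2.45383e+08
Sum = 8.00659e+07 + 217227 + 654897 + 2.45383e+08 = 3.26321e+08
Leq = 10*log10(3.26321e+08) = 85.136 dB


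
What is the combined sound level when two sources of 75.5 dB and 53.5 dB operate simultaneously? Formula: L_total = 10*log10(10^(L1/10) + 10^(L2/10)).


10^(75.5/10) = 3.54813e+07
10^(53.5/10) = 223872
Sum = 3.54813e+07 + 223872 = 3.57052e+07
L_total = 10*log10(3.57052e+07) = 75.527 dB


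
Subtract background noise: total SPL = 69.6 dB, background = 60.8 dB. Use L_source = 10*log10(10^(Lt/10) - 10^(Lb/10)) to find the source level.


10^(69.6/10) = 9.12011e+06
10^(60.8/10) = 1.20226e+06
Difference = 9.12011e+06 - 1.20226e+06 = 7.91785e+06
L_source = 10*log10(7.91785e+06) = 68.986 dB


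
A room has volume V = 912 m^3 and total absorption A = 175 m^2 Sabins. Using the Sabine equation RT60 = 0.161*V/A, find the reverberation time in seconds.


RT60 = 0.161 * 912 / 175 = 0.83904 s


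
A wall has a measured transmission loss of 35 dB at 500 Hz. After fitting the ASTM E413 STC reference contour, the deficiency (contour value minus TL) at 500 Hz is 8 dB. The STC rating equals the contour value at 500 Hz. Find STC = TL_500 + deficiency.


By ASTM E413, STC = value of the fitted reference contour at 500 Hz.
Contour value at 500 Hz = TL_500 + deficiency = 35 + 8 = 43
STC = 43


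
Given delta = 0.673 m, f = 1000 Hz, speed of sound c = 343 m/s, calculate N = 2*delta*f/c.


N = 2*delta*f/c = 2*delta/lambda, where lambda = c/f
lambda = 343 / 1000 = 0.343 m
N = 2 * 0.673 / 0.343 = 3.9242


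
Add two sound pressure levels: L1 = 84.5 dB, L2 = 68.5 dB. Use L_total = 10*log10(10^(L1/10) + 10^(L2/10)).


10^(84.5/10) = 2.81838e+08
10^(68.5/10) = 7.07946e+06
Sum = 2.81838e+08 + 7.07946e+06 = 2.88917e+08
L_total = 10*log10(2.88917e+08) = 84.608 dB


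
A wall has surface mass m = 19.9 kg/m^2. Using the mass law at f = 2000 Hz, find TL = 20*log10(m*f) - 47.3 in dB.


m * f = 19.9 * 2000 = 39800
20*log10(39800) = 91.9977 dB
TL = 91.9977 - 47.3 = 44.698 dB


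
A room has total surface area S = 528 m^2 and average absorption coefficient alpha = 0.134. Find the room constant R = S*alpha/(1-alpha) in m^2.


R = 528 * 0.134 / (1 - 0.134) = 81.7 m^2


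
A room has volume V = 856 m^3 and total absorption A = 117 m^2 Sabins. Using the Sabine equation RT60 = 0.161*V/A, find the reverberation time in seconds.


RT60 = 0.161 * 856 / 117 = 1.1779 s


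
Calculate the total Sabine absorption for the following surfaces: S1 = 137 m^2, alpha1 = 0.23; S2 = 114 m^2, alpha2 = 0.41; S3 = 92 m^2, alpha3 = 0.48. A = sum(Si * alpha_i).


137 * 0.23 = 31.51
114 * 0.41 = 46.74
92 * 0.48 = 44.16
A_total = 31.51 + 46.74 + 44.16 = 122.41 m^2


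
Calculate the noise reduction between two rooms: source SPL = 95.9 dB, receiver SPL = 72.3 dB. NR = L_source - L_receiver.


NR = L_source - L_receiver (difference between source and receiving room levels)
NR = 95.9 - 72.3 = 23.6 dB


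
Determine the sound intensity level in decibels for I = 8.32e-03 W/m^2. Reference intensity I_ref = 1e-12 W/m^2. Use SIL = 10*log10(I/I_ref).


I / I_ref = 8.32e-03 / 1e-12 = 8.32e+09
SIL = 10 * log10(8.32e+09) = 99.201 dB


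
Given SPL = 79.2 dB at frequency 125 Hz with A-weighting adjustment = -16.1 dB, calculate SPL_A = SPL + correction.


A-weighting table: 125 Hz -> -16.1 dB correction
SPL_A = SPL + correction = 79.2 + (-16.1) = 63.1 dBA


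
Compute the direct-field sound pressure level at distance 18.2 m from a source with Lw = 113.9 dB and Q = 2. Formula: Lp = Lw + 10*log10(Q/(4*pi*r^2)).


4*pi*r^2 = 4*pi*18.2^2 = 4162.48 m^2
Q / (4*pi*r^2) = 2 / 4162.48 = 0.000480483
Lp = 113.9 + 10*log10(0.000480483) = 80.717 dB


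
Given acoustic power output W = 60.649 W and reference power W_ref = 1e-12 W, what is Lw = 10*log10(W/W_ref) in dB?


W / W_ref = 60.649 / 1e-12 = 6.0649e+13
Lw = 10 * log10(6.0649e+13) = 137.83 dB


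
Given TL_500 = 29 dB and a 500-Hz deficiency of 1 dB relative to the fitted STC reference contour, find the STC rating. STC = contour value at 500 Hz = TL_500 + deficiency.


By ASTM E413, STC = value of the fitted reference contour at 500 Hz.
Contour value at 500 Hz = TL_500 + deficiency = 29 + 1 = 30
STC = 30


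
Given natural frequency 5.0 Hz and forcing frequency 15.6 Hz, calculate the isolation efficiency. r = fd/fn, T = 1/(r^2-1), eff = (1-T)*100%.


r = 15.6 / 5.0 = 3.12
r^2 - 1 = 3.12^2 - 1 = 8.7344
T = 1/8.7344 = 0.11449
Efficiency = (1 - 0.11449)*100 = 88.551 %


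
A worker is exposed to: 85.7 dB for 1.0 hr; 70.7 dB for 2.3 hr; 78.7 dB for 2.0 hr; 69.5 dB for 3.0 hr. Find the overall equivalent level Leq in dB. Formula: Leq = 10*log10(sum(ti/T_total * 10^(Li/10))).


T_total = 1.0 + 2.3 + 2.0 + 3.0 = 8.3 hr
(1.0/8.3) * 10^(85.7/10) = 4.47633e+07
(2.3/8.3) * 10^(70.7/10) = 3.25574e+06
(2.0/8.3) * 10^(78.7/10) = 1.78629e+07
(3.0/8.3) * 10^(69.5/10) = 3.22139e+06
Sum = 4.47633e+07 + 3.25574e+06 + 1.78629e+07 + 3.22139e+06 = 6.91033e+07
Leq = 10*log10(6.91033e+07) = 78.395 dB


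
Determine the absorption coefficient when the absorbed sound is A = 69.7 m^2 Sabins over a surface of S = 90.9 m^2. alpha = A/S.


Absorption coefficient = absorbed power / incident power
alpha = A / S = 69.7 / 90.9 = 0.76678


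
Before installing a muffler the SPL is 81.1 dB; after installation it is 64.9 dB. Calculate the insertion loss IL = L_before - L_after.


Insertion loss = SPL without muffler - SPL with muffler
IL = 81.1 - 64.9 = 16.2 dB


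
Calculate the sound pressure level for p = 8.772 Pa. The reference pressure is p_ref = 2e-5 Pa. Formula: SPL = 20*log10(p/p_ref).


p / p_ref = 8.772 / 2e-5 = 438600
SPL = 20 * log10(438600) = 112.84 dB


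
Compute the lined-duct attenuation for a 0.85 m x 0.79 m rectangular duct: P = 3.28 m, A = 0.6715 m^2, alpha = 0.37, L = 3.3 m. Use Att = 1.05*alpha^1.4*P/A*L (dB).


alpha^1.4 = 0.37^1.4 = 0.248589
Attenuation rate = 1.05 * alpha^1.4 * P / A
= 1.05 * 0.248589 * 3.28 / 0.6715 = 1.27497 dB/m
Total Att = 1.27497 * 3.3 = 4.2074 dB


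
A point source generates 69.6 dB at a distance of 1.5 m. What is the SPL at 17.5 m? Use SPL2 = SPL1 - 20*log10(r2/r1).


r2/r1 = 17.5/1.5 = 11.6667
Correction = 20*log10(11.6667) = 21.339 dB
SPL2 = 69.6 - 21.339 = 48.261 dB


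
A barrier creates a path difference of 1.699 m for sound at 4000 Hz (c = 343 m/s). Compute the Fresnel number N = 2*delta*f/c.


N = 2*delta*f/c = 2*delta/lambda, where lambda = c/f
lambda = 343 / 4000 = 0.08575 m
N = 2 * 1.699 / 0.08575 = 39.627


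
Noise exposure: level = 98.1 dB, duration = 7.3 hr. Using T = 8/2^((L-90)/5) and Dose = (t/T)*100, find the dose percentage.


T_allowed = 8 / 2^((98.1 - 90)/5) = 2.60268 hr
Dose = 7.3 / 2.60268 * 100 = 280.48 %


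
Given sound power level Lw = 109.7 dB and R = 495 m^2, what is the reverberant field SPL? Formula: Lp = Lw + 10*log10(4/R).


4/R = 4/495 = 0.00808081
Lp = 109.7 + 10*log10(0.00808081) = 88.775 dB


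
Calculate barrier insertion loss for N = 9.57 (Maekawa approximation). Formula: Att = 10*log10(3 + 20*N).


3 + 20*N = 3 + 20*9.57 = 194.4
Att = 10*log10(194.4) = 22.887 dB


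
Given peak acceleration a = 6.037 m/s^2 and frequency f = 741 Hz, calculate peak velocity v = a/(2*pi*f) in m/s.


omega = 2*pi*f = 2*pi*741 = 4655.84 rad/s
v = a / omega = 6.037 / 4655.84 = 0.0012967 m/s


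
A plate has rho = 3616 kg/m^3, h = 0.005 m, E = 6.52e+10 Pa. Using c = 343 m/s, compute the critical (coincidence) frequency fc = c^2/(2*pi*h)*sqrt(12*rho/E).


12*rho/E = 12*3616/6.52e+10 = 6.65521e-07
sqrt(12*rho/E) = sqrt(6.65521e-07) = 0.000815795
c^2/(2*pi*h) = 343^2/(2*pi*0.005) = 3.74488e+06
fc = 3.74488e+06 * 0.000815795 = 3055.1 Hz


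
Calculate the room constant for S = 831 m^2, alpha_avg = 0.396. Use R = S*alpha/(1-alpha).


R = 831 * 0.396 / (1 - 0.396) = 544.83 m^2


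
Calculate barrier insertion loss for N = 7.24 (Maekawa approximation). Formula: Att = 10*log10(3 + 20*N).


3 + 20*N = 3 + 20*7.24 = 147.8
Att = 10*log10(147.8) = 21.697 dB


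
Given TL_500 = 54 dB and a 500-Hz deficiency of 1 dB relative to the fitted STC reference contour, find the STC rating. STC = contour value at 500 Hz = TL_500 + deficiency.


By ASTM E413, STC = value of the fitted reference contour at 500 Hz.
Contour value at 500 Hz = TL_500 + deficiency = 54 + 1 = 55
STC = 55


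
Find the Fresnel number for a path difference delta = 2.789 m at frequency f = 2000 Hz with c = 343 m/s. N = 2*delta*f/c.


N = 2*delta*f/c = 2*delta/lambda, where lambda = c/f
lambda = 343 / 2000 = 0.1715 m
N = 2 * 2.789 / 0.1715 = 32.525


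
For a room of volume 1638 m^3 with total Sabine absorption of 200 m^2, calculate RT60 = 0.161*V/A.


RT60 = 0.161 * 1638 / 200 = 1.3186 s


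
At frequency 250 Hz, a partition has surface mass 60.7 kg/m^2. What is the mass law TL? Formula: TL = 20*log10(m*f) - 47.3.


m * f = 60.7 * 250 = 15175
20*log10(15175) = 83.6226 dB
TL = 83.6226 - 47.3 = 36.323 dB


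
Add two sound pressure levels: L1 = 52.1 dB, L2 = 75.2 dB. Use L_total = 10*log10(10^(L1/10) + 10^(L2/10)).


10^(52.1/10) = 162181
10^(75.2/10) = 3.31131e+07
Sum = 162181 + 3.31131e+07 = 3.32753e+07
L_total = 10*log10(3.32753e+07) = 75.221 dB


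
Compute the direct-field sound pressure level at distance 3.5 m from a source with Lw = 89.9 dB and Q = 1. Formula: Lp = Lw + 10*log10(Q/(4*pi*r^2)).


4*pi*r^2 = 4*pi*3.5^2 = 153.938 m^2
Q / (4*pi*r^2) = 1 / 153.938 = 0.00649612
Lp = 89.9 + 10*log10(0.00649612) = 68.027 dB


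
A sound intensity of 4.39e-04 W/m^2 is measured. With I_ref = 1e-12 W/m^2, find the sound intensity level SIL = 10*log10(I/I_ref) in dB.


I / I_ref = 4.39e-04 / 1e-12 = 4.39e+08
SIL = 10 * log10(4.39e+08) = 86.425 dB


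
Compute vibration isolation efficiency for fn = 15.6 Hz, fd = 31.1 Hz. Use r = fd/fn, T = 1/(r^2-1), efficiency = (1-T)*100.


r = 31.1 / 15.6 = 1.99359
r^2 - 1 = 1.99359^2 - 1 = 2.9744
T = 1/2.9744 = 0.336202
Efficiency = (1 - 0.336202)*100 = 66.38 %


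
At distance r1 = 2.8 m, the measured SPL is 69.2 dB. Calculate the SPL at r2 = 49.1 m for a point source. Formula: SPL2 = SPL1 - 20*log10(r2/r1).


r2/r1 = 49.1/2.8 = 17.5357
Correction = 20*log10(17.5357) = 24.8785 dB
SPL2 = 69.2 - 24.8785 = 44.322 dB


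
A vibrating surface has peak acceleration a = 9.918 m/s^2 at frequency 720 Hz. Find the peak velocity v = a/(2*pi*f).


omega = 2*pi*f = 2*pi*720 = 4523.89 rad/s
v = a / omega = 9.918 / 4523.89 = 0.0021924 m/s


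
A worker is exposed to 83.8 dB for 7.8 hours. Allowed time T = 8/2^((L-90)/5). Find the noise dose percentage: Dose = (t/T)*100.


T_allowed = 8 / 2^((83.8 - 90)/5) = 18.8959 hr
Dose = 7.8 / 18.8959 * 100 = 41.279 %


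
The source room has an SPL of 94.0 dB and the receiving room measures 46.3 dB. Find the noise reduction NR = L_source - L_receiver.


NR = L_source - L_receiver (difference between source and receiving room levels)
NR = 94.0 - 46.3 = 47.7 dB


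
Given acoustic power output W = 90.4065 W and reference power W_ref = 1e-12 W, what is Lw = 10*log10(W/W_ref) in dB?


W / W_ref = 90.4065 / 1e-12 = 9.04065e+13
Lw = 10 * log10(9.04065e+13) = 139.56 dB


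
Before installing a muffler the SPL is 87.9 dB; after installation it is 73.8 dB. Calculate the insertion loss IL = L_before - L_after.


Insertion loss = SPL without muffler - SPL with muffler
IL = 87.9 - 73.8 = 14.1 dB


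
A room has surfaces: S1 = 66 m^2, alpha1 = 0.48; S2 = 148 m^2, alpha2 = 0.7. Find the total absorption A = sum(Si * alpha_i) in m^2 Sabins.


66 * 0.48 = 31.68
148 * 0.7 = 103.6
A_total = 31.68 + 103.6 = 135.28 m^2


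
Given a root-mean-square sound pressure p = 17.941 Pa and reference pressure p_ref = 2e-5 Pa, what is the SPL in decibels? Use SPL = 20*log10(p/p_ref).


p / p_ref = 17.941 / 2e-5 = 897050
SPL = 20 * log10(897050) = 119.06 dB


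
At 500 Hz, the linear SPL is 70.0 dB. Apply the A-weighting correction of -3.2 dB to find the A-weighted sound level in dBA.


A-weighting table: 500 Hz -> -3.2 dB correction
SPL_A = SPL + correction = 70.0 + (-3.2) = 66.8 dBA


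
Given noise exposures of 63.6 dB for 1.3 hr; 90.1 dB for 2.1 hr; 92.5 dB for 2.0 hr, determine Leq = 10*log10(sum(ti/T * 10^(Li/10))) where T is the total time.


T_total = 1.3 + 2.1 + 2.0 = 5.4 hr
(1.3/5.4) * 10^(63.6/10) = 551505
(2.1/5.4) * 10^(90.1/10) = 3.97947e+08
(2.0/5.4) * 10^(92.5/10) = 6.58622e+08
Sum = 551505 + 3.97947e+08 + 6.58622e+08 = 1.05712e+09
Leq = 10*log10(1.05712e+09) = 90.241 dB


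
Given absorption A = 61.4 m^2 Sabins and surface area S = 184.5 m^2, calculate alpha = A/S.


Absorption coefficient = absorbed power / incident power
alpha = A / S = 61.4 / 184.5 = 0.33279


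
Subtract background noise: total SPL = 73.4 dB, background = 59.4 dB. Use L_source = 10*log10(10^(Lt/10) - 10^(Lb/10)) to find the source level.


10^(73.4/10) = 2.18776e+07
10^(59.4/10) = 870964
Difference = 2.18776e+07 - 870964 = 2.10066e+07
L_source = 10*log10(2.10066e+07) = 73.224 dB


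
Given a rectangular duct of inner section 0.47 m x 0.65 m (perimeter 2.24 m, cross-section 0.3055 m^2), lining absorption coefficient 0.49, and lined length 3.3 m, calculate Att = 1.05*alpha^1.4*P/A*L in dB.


alpha^1.4 = 0.49^1.4 = 0.368362
Attenuation rate = 1.05 * alpha^1.4 * P / A
= 1.05 * 0.368362 * 2.24 / 0.3055 = 2.83597 dB/m
Total Att = 2.83597 * 3.3 = 9.3587 dB


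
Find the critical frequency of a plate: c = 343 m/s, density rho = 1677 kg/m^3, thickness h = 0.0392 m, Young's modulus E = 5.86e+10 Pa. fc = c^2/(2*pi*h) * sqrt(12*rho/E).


12*rho/E = 12*1677/5.86e+10 = 3.43413e-07
sqrt(12*rho/E) = sqrt(3.43413e-07) = 0.000586015
c^2/(2*pi*h) = 343^2/(2*pi*0.0392) = 477664
fc = 477664 * 0.000586015 = 279.92 Hz


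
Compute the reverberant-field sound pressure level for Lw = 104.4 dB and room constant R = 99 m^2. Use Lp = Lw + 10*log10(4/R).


4/R = 4/99 = 0.040404
Lp = 104.4 + 10*log10(0.040404) = 90.464 dB


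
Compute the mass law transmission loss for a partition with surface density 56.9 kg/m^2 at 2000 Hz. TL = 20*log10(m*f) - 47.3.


m * f = 56.9 * 2000 = 113800
20*log10(113800) = 101.123 dB
TL = 101.123 - 47.3 = 53.823 dB


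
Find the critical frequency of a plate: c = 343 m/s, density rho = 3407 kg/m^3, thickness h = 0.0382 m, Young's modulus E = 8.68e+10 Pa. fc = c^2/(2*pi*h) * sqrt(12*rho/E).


12*rho/E = 12*3407/8.68e+10 = 4.71014e-07
sqrt(12*rho/E) = sqrt(4.71014e-07) = 0.000686305
c^2/(2*pi*h) = 343^2/(2*pi*0.0382) = 490168
fc = 490168 * 0.000686305 = 336.4 Hz


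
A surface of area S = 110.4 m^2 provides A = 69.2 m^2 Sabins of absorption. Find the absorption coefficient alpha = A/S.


Absorption coefficient = absorbed power / incident power
alpha = A / S = 69.2 / 110.4 = 0.62681


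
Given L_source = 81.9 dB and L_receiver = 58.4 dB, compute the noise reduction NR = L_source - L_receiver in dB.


NR = L_source - L_receiver (difference between source and receiving room levels)
NR = 81.9 - 58.4 = 23.5 dB


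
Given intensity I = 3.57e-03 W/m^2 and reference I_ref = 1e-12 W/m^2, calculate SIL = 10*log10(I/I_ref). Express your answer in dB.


I / I_ref = 3.57e-03 / 1e-12 = 3.57e+09
SIL = 10 * log10(3.57e+09) = 95.527 dB


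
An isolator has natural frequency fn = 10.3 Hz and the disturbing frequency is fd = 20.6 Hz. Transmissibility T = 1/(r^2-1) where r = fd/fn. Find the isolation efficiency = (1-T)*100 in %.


r = 20.6 / 10.3 = 2
r^2 - 1 = 2^2 - 1 = 3
T = 1/3 = 0.333333
Efficiency = (1 - 0.333333)*100 = 66.667 %


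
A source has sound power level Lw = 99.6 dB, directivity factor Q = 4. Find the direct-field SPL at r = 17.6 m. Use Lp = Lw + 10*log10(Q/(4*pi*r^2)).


4*pi*r^2 = 4*pi*17.6^2 = 3892.56 m^2
Q / (4*pi*r^2) = 4 / 3892.56 = 0.0010276
Lp = 99.6 + 10*log10(0.0010276) = 69.718 dB


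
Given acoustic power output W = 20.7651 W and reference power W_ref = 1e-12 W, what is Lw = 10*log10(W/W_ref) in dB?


W / W_ref = 20.7651 / 1e-12 = 2.07651e+13
Lw = 10 * log10(2.07651e+13) = 133.17 dB


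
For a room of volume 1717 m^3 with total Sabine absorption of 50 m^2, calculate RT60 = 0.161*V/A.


RT60 = 0.161 * 1717 / 50 = 5.5287 s


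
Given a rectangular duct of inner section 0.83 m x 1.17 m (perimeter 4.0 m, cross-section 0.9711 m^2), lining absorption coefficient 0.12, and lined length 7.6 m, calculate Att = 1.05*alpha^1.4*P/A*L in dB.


alpha^1.4 = 0.12^1.4 = 0.0513871
Attenuation rate = 1.05 * alpha^1.4 * P / A
= 1.05 * 0.0513871 * 4.0 / 0.9711 = 0.222249 dB/m
Total Att = 0.222249 * 7.6 = 1.6891 dB


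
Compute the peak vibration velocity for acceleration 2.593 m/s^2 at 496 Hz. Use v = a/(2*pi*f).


omega = 2*pi*f = 2*pi*496 = 3116.46 rad/s
v = a / omega = 2.593 / 3116.46 = 0.00083203 m/s


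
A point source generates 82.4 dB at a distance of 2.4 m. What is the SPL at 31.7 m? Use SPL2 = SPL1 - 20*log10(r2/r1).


r2/r1 = 31.7/2.4 = 13.2083
Correction = 20*log10(13.2083) = 22.4169 dB
SPL2 = 82.4 - 22.4169 = 59.983 dB


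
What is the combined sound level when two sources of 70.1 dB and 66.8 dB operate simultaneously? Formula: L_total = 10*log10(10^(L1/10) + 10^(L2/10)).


10^(70.1/10) = 1.02329e+07
10^(66.8/10) = 4.7863e+06
Sum = 1.02329e+07 + 4.7863e+06 = 1.50192e+07
L_total = 10*log10(1.50192e+07) = 71.766 dB


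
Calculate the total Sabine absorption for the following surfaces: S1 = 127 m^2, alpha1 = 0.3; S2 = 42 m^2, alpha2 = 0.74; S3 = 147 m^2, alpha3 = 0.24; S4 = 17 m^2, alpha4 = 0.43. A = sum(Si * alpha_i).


127 * 0.3 = 38.1
42 * 0.74 = 31.08
147 * 0.24 = 35.28
17 * 0.43 = 7.31
A_total = 38.1 + 31.08 + 35.28 + 7.31 = 111.77 m^2


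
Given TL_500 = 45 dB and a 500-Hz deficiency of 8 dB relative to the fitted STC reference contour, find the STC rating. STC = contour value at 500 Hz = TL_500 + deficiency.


By ASTM E413, STC = value of the fitted reference contour at 500 Hz.
Contour value at 500 Hz = TL_500 + deficiency = 45 + 8 = 53
STC = 53


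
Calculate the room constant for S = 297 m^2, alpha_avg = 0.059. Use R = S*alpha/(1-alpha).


R = 297 * 0.059 / (1 - 0.059) = 18.622 m^2


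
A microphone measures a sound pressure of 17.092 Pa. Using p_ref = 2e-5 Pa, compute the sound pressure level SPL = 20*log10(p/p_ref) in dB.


p / p_ref = 17.092 / 2e-5 = 854600
SPL = 20 * log10(854600) = 118.64 dB


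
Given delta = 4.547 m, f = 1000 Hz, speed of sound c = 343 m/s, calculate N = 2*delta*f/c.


N = 2*delta*f/c = 2*delta/lambda, where lambda = c/f
lambda = 343 / 1000 = 0.343 m
N = 2 * 4.547 / 0.343 = 26.513


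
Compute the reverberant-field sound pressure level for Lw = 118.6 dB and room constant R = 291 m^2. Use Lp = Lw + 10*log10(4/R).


4/R = 4/291 = 0.0137457
Lp = 118.6 + 10*log10(0.0137457) = 99.982 dB


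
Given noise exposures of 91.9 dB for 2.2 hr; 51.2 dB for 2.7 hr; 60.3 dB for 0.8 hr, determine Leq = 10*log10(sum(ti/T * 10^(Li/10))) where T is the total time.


T_total = 2.2 + 2.7 + 0.8 = 5.7 hr
(2.2/5.7) * 10^(91.9/10) = 5.97789e+08
(2.7/5.7) * 10^(51.2/10) = 62443.7
(0.8/5.7) * 10^(60.3/10) = 150389
Sum = 5.97789e+08 + 62443.7 + 150389 = 5.98002e+08
Leq = 10*log10(5.98002e+08) = 87.767 dB


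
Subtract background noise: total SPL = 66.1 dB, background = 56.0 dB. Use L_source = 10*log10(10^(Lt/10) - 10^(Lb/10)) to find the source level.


10^(66.1/10) = 4.0738e+06
10^(56.0/10) = 398107
Difference = 4.0738e+06 - 398107 = 3.67569e+06
L_source = 10*log10(3.67569e+06) = 65.653 dB


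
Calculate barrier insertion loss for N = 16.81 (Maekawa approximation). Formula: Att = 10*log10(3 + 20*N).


3 + 20*N = 3 + 20*16.81 = 339.2
Att = 10*log10(339.2) = 25.305 dB


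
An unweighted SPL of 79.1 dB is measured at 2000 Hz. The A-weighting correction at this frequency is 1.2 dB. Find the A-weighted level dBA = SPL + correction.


A-weighting table: 2000 Hz -> 1.2 dB correction
SPL_A = SPL + correction = 79.1 + (1.2) = 80.3 dBA


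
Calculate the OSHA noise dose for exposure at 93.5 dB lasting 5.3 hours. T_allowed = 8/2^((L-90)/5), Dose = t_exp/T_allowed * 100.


T_allowed = 8 / 2^((93.5 - 90)/5) = 4.92458 hr
Dose = 5.3 / 4.92458 * 100 = 107.62 %


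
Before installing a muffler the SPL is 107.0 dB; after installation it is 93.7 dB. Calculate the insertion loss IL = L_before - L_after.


Insertion loss = SPL without muffler - SPL with muffler
IL = 107.0 - 93.7 = 13.3 dB


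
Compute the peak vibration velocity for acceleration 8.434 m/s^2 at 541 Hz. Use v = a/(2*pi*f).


omega = 2*pi*f = 2*pi*541 = 3399.2 rad/s
v = a / omega = 8.434 / 3399.2 = 0.0024812 m/s


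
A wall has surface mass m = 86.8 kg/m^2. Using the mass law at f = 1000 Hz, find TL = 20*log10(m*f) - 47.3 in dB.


m * f = 86.8 * 1000 = 86800
20*log10(86800) = 98.7704 dB
TL = 98.7704 - 47.3 = 51.47 dB


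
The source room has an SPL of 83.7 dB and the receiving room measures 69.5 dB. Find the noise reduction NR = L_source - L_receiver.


NR = L_source - L_receiver (difference between source and receiving room levels)
NR = 83.7 - 69.5 = 14.2 dB


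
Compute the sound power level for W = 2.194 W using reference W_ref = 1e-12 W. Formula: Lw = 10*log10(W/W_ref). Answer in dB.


W / W_ref = 2.194 / 1e-12 = 2.194e+12
Lw = 10 * log10(2.194e+12) = 123.41 dB


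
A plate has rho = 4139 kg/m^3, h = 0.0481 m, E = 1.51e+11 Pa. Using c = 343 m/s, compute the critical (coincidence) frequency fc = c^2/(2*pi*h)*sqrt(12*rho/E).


12*rho/E = 12*4139/1.51e+11 = 3.28927e-07
sqrt(12*rho/E) = sqrt(3.28927e-07) = 0.000573522
c^2/(2*pi*h) = 343^2/(2*pi*0.0481) = 389281
fc = 389281 * 0.000573522 = 223.26 Hz


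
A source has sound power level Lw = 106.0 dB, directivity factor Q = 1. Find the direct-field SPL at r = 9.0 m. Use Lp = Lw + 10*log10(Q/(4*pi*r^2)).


4*pi*r^2 = 4*pi*9.0^2 = 1017.88 m^2
Q / (4*pi*r^2) = 1 / 1017.88 = 0.000982434
Lp = 106.0 + 10*log10(0.000982434) = 75.923 dB


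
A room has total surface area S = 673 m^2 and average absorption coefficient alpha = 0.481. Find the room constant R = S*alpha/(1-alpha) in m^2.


R = 673 * 0.481 / (1 - 0.481) = 623.72 m^2


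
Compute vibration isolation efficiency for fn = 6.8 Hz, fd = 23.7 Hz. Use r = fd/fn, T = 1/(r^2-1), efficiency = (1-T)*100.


r = 23.7 / 6.8 = 3.48529
r^2 - 1 = 3.48529^2 - 1 = 11.1472
T = 1/11.1472 = 0.0897086
Efficiency = (1 - 0.0897086)*100 = 91.029 %


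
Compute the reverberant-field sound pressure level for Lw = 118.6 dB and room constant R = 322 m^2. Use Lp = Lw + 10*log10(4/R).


4/R = 4/322 = 0.0124224
Lp = 118.6 + 10*log10(0.0124224) = 99.542 dB


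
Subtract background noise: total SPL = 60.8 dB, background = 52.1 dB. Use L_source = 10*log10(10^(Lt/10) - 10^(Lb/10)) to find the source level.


10^(60.8/10) = 1.20226e+06
10^(52.1/10) = 162181
Difference = 1.20226e+06 - 162181 = 1.04008e+06
L_source = 10*log10(1.04008e+06) = 60.171 dB


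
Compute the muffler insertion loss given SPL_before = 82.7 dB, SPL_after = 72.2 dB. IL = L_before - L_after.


Insertion loss = SPL without muffler - SPL with muffler
IL = 82.7 - 72.2 = 10.5 dB


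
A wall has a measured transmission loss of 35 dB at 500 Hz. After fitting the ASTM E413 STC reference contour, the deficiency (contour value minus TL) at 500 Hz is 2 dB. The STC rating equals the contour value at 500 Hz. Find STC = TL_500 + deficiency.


By ASTM E413, STC = value of the fitted reference contour at 500 Hz.
Contour value at 500 Hz = TL_500 + deficiency = 35 + 2 = 37
STC = 37


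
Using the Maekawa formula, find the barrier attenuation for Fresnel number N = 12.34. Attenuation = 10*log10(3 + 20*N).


3 + 20*N = 3 + 20*12.34 = 249.8
Att = 10*log10(249.8) = 23.976 dB


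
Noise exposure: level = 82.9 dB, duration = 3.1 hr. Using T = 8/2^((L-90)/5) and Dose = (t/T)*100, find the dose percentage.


T_allowed = 8 / 2^((82.9 - 90)/5) = 21.4068 hr
Dose = 3.1 / 21.4068 * 100 = 14.481 %


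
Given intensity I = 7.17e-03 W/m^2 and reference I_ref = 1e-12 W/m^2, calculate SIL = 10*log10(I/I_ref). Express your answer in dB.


I / I_ref = 7.17e-03 / 1e-12 = 7.17e+09
SIL = 10 * log10(7.17e+09) = 98.555 dB


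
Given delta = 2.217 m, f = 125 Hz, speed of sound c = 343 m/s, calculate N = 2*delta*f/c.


N = 2*delta*f/c = 2*delta/lambda, where lambda = c/f
lambda = 343 / 125 = 2.744 m
N = 2 * 2.217 / 2.744 = 1.6159


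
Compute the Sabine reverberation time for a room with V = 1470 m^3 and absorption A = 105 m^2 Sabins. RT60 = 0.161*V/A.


RT60 = 0.161 * 1470 / 105 = 2.254 s


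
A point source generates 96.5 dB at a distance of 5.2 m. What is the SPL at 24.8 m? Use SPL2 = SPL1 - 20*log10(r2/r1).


r2/r1 = 24.8/5.2 = 4.76923
Correction = 20*log10(4.76923) = 13.569 dB
SPL2 = 96.5 - 13.569 = 82.931 dB


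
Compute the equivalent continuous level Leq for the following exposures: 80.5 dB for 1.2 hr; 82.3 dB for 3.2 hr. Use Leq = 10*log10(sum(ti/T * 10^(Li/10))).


T_total = 1.2 + 3.2 = 4.4 hr
(1.2/4.4) * 10^(80.5/10) = 3.06005e+07
(3.2/4.4) * 10^(82.3/10) = 1.23509e+08
Sum = 3.06005e+07 + 1.23509e+08 = 1.5411e+08
Leq = 10*log10(1.5411e+08) = 81.878 dB


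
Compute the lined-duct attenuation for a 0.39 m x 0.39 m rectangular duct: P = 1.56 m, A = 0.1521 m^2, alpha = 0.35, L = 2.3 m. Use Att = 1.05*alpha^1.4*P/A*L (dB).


alpha^1.4 = 0.35^1.4 = 0.229983
Attenuation rate = 1.05 * alpha^1.4 * P / A
= 1.05 * 0.229983 * 1.56 / 0.1521 = 2.47674 dB/m
Total Att = 2.47674 * 2.3 = 5.6965 dB


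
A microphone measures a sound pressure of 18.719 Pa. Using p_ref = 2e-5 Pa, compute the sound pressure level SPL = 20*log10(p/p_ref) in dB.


p / p_ref = 18.719 / 2e-5 = 935950
SPL = 20 * log10(935950) = 119.43 dB


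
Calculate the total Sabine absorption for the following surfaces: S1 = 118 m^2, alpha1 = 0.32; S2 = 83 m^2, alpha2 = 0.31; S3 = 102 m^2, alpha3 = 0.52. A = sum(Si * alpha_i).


118 * 0.32 = 37.76
83 * 0.31 = 25.73
102 * 0.52 = 53.04
A_total = 37.76 + 25.73 + 53.04 = 116.53 m^2


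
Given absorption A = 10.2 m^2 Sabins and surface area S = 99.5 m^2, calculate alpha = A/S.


Absorption coefficient = absorbed power / incident power
alpha = A / S = 10.2 / 99.5 = 0.10251


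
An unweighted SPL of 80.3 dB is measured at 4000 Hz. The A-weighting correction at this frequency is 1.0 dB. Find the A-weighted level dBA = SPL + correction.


A-weighting table: 4000 Hz -> 1.0 dB correction
SPL_A = SPL + correction = 80.3 + (1.0) = 81.3 dBA


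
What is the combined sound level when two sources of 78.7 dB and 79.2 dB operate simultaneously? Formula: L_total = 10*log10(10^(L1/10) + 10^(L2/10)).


10^(78.7/10) = 7.4131e+07
10^(79.2/10) = 8.31764e+07
Sum = 7.4131e+07 + 8.31764e+07 = 1.57307e+08
L_total = 10*log10(1.57307e+08) = 81.967 dB


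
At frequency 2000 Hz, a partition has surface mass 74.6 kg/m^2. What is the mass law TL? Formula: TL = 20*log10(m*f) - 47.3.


m * f = 74.6 * 2000 = 149200
20*log10(149200) = 103.475 dB
TL = 103.475 - 47.3 = 56.175 dB


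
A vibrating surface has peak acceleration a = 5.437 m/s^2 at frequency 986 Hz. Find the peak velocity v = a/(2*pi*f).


omega = 2*pi*f = 2*pi*986 = 6195.22 rad/s
v = a / omega = 5.437 / 6195.22 = 0.00087761 m/s


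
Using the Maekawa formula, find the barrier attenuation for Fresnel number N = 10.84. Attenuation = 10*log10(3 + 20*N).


3 + 20*N = 3 + 20*10.84 = 219.8
Att = 10*log10(219.8) = 23.42 dB


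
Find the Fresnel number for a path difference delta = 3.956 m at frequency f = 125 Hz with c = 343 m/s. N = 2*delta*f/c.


N = 2*delta*f/c = 2*delta/lambda, where lambda = c/f
lambda = 343 / 125 = 2.744 m
N = 2 * 3.956 / 2.744 = 2.8834


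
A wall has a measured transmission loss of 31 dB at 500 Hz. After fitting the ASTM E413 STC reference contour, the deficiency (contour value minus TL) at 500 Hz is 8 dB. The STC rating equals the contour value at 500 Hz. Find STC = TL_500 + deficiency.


By ASTM E413, STC = value of the fitted reference contour at 500 Hz.
Contour value at 500 Hz = TL_500 + deficiency = 31 + 8 = 39
STC = 39


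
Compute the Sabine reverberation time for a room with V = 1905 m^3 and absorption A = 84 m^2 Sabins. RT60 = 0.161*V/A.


RT60 = 0.161 * 1905 / 84 = 3.6512 s


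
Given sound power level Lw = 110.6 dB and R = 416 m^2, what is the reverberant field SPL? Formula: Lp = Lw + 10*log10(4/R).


4/R = 4/416 = 0.00961538
Lp = 110.6 + 10*log10(0.00961538) = 90.43 dB


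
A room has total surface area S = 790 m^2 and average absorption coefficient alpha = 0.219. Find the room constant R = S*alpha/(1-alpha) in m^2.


R = 790 * 0.219 / (1 - 0.219) = 221.52 m^2


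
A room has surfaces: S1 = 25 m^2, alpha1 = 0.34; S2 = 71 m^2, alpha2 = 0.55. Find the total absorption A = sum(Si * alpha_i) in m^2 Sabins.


25 * 0.34 = 8.5
71 * 0.55 = 39.05
A_total = 8.5 + 39.05 = 47.55 m^2


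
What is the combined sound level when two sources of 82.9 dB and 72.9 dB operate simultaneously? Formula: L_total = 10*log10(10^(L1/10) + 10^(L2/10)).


10^(82.9/10) = 1.94984e+08
10^(72.9/10) = 1.94984e+07
Sum = 1.94984e+08 + 1.94984e+07 = 2.14482e+08
L_total = 10*log10(2.14482e+08) = 83.314 dB


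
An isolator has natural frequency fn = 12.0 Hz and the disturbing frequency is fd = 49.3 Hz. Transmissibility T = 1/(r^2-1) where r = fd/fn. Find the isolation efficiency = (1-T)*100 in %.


r = 49.3 / 12.0 = 4.10833
r^2 - 1 = 4.10833^2 - 1 = 15.8784
T = 1/15.8784 = 0.0629786
Efficiency = (1 - 0.0629786)*100 = 93.702 %


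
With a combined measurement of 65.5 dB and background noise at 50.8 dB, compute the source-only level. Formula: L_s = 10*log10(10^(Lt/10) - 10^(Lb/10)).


10^(65.5/10) = 3.54813e+06
10^(50.8/10) = 120226
Difference = 3.54813e+06 - 120226 = 3.4279e+06
L_source = 10*log10(3.4279e+06) = 65.35 dB


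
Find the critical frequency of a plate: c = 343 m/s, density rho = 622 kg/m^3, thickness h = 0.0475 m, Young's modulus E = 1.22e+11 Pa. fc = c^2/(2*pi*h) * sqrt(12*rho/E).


12*rho/E = 12*622/1.22e+11 = 6.11803e-08
sqrt(12*rho/E) = sqrt(6.11803e-08) = 0.000247347
c^2/(2*pi*h) = 343^2/(2*pi*0.0475) = 394198
fc = 394198 * 0.000247347 = 97.504 Hz


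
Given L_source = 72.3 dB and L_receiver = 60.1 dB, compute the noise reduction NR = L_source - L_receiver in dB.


NR = L_source - L_receiver (difference between source and receiving room levels)
NR = 72.3 - 60.1 = 12.2 dB


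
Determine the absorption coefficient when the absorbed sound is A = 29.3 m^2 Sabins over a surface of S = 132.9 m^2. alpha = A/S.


Absorption coefficient = absorbed power / incident power
alpha = A / S = 29.3 / 132.9 = 0.22047


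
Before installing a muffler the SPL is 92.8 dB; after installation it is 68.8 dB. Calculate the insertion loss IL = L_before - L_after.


Insertion loss = SPL without muffler - SPL with muffler
IL = 92.8 - 68.8 = 24 dB


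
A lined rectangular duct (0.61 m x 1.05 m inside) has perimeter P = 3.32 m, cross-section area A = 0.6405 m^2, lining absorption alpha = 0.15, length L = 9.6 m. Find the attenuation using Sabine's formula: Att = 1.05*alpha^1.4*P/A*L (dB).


alpha^1.4 = 0.15^1.4 = 0.0702308
Attenuation rate = 1.05 * alpha^1.4 * P / A
= 1.05 * 0.0702308 * 3.32 / 0.6405 = 0.38224 dB/m
Total Att = 0.38224 * 9.6 = 3.6695 dB


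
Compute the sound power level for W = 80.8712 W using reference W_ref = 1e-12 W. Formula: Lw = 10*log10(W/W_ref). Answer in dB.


W / W_ref = 80.8712 / 1e-12 = 8.08712e+13
Lw = 10 * log10(8.08712e+13) = 139.08 dB


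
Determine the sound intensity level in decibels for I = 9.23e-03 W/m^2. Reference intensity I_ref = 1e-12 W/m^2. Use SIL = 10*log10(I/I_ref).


I / I_ref = 9.23e-03 / 1e-12 = 9.23e+09
SIL = 10 * log10(9.23e+09) = 99.652 dB


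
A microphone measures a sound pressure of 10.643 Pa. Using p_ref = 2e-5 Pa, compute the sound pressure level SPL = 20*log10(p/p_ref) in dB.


p / p_ref = 10.643 / 2e-5 = 532150
SPL = 20 * log10(532150) = 114.52 dB


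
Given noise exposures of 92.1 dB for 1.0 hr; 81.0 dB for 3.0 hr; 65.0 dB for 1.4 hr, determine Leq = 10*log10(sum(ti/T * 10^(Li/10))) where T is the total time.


T_total = 1.0 + 3.0 + 1.4 = 5.4 hr
(1.0/5.4) * 10^(92.1/10) = 3.00335e+08
(3.0/5.4) * 10^(81.0/10) = 6.99403e+07
(1.4/5.4) * 10^(65.0/10) = 819850
Sum = 3.00335e+08 + 6.99403e+07 + 819850 = 3.71095e+08
Leq = 10*log10(3.71095e+08) = 85.695 dB
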